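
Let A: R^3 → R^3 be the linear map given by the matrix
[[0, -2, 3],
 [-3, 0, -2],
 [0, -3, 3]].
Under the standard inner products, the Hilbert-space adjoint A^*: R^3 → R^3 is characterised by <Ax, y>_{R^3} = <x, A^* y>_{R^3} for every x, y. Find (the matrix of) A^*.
A^* = A^T =
[[0, -3, 0],
 [-2, 0, -3],
 [3, -2, 3]]

For real matrices with standard dot products, the defining identity <Ax, y> = <x, A^* y> gives (Ax)^T y = x^T (A^*) y, i.e. x^T A^T y = x^T (A^*) y. Since this holds for all x, y, we must have A^* = A^T. Therefore
A^* =
[[0, -3, 0],
 [-2, 0, -3],
 [3, -2, 3]].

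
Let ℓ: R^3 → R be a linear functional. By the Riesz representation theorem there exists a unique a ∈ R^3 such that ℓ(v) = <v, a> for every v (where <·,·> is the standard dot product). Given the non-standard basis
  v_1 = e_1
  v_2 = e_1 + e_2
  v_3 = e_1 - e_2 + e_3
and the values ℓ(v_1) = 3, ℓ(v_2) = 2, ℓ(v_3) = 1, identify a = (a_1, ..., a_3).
a = (3, -1, -3)

Write a = (a_1, ..., a_3) in the standard basis. For each basis vector v_i, ℓ(v_i) = <v_i, a> is a linear equation in the a_j's. Collect the n equations into a matrix system V a = ℓ, where row i of V is v_i (expressed in the standard basis). Since V is invertible (lower-triangular with 1s on the diagonal, up to permutation), solve by back-substitution:
  V =
[[1, 0, 0],
 [1, 1, 0],
 [1, -1, 1]]
  V a = (3, 2, 1)
Solving gives a = (3, -1, -3).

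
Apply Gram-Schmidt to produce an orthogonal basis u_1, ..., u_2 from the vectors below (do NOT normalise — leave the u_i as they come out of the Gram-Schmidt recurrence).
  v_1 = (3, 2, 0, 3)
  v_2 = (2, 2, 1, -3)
Orthogonal basis:
  u_1 = (3, 2, 0, 3)
  u_2 = (41/22, 21/11, 1, -69/22)

Apply the Gram-Schmidt recurrence
  u_1 = v_1
  u_i = v_i − Σ_{j<i} ((v_i · u_j) / (u_j · u_j)) · u_j.

Step by step this gives:
  u_1 = (3, 2, 0, 3)
  u_2 = (41/22, 21/11, 1, -69/22)

Orthogonality check:
  u_2 · u_1 = 0 (should be 0)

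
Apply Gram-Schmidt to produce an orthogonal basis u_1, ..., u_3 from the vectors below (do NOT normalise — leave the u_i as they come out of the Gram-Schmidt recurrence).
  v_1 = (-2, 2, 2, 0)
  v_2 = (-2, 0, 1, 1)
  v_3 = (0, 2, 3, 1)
Orthogonal basis:
  u_1 = (-2, 2, 2, 0)
  u_2 = (-1, -1, 0, 1)
  u_3 = (4/3, 0, 4/3, 4/3)

Apply the Gram-Schmidt recurrence
  u_1 = v_1
  u_i = v_i − Σ_{j<i} ((v_i · u_j) / (u_j · u_j)) · u_j.

Step by step this gives:
  u_1 = (-2, 2, 2, 0)
  u_2 = (-1, -1, 0, 1)
  u_3 = (4/3, 0, 4/3, 4/3)

Orthogonality check:
  u_2 · u_1 = 0 (should be 0)
  u_3 · u_1 = 0 (should be 0)
  u_3 · u_2 = 0 (should be 0)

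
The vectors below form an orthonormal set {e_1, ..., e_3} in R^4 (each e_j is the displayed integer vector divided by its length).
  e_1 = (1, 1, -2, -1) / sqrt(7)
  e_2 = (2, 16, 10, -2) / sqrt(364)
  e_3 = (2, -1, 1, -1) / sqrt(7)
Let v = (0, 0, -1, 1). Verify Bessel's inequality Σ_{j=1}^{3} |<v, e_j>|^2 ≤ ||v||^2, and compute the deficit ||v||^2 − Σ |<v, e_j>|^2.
Σ |<v, e_j>|^2 = 101/91; ||v||^2 = 2; deficit = 81/91

Write each e_j = u_j / sqrt(<u_j, u_j>) where u_j is the displayed integer vector. Then <v, e_j> = <v, u_j> / sqrt(<u_j, u_j>), so |<v, e_j>|^2 = <v, u_j>^2 / <u_j, u_j>.
Coefficients: <v, e_1> = 1/sqrt(7), <v, e_2> = -12/sqrt(364), <v, e_3> = -2/sqrt(7).
Square and sum: Σ |<v, e_j>|^2 = 101/91.
Compute ||v||^2 = v·v = 2.
Deficit = 2 − 101/91 = 81/91 ≥ 0, confirming Bessel's inequality. (The deficit equals ||v − Σ <v,e_j> e_j||^2, the squared distance from v to span{e_j}.)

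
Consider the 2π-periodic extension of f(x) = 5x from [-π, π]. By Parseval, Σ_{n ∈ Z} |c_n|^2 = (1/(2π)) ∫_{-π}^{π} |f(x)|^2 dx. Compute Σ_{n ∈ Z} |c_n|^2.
Σ |c_n|^2 = 25π^2/3

Expand and integrate term by term over [-π, π]:
  ∫ (5x)^2 dx = 25·(2π^3/3); ∫ 2·5·(0)·x dx = 0 (odd integrand); ∫ 0^2 dx = 0·2π.
So (1/(2π)) ∫_{-π}^{π} (5x)^2 dx = 25π^2/3 + 0 = 25π^2/3.
Parseval ⇒ Σ |c_n|^2 = 25π^2/3.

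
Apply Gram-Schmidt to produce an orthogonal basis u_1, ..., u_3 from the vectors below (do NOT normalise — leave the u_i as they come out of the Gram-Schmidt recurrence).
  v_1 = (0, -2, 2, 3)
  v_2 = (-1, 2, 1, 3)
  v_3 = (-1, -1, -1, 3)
Orthogonal basis:
  u_1 = (0, -2, 2, 3)
  u_2 = (-1, 48/17, 3/17, 30/17)
  u_3 = (-75/103, -73/103, -217/103, 96/103)

Apply the Gram-Schmidt recurrence
  u_1 = v_1
  u_i = v_i − Σ_{j<i} ((v_i · u_j) / (u_j · u_j)) · u_j.

Step by step this gives:
  u_1 = (0, -2, 2, 3)
  u_2 = (-1, 48/17, 3/17, 30/17)
  u_3 = (-75/103, -73/103, -217/103, 96/103)

Orthogonality check:
  u_2 · u_1 = 0 (should be 0)
  u_3 · u_1 = 0 (should be 0)
  u_3 · u_2 = 0 (should be 0)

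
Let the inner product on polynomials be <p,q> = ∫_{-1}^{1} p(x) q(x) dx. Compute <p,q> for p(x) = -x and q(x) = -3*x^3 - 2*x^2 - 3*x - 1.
<p,q> = 16/5

Expand the product: p(x)·q(x) = 3*x^4 + 2*x^3 + 3*x^2 + x.
∫_{-1}^{1} of each monomial x^k gives [2/(k+1) if k even, 0 if k odd]. Integrating term-by-term (or equivalently evaluating the antiderivative F(x) = 3*x^5/5 + x^4/2 + x^3 + x^2/2 at the endpoints):
  F(1) − F(−1) = 13/5 − (-3/5) = 16/5.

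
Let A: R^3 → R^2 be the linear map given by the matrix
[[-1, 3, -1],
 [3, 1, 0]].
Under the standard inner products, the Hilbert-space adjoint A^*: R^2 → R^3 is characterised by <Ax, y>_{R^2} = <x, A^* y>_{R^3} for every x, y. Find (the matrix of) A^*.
A^* = A^T =
[[-1, 3],
 [3, 1],
 [-1, 0]]

For real matrices with standard dot products, the defining identity <Ax, y> = <x, A^* y> gives (Ax)^T y = x^T (A^*) y, i.e. x^T A^T y = x^T (A^*) y. Since this holds for all x, y, we must have A^* = A^T. Therefore
A^* =
[[-1, 3],
 [3, 1],
 [-1, 0]].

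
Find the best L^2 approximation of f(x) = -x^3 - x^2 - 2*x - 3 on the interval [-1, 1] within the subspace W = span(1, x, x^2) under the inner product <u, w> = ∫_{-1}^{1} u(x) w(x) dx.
g(x) = -x^2 - 13*x/5 - 3

The best approximation g ∈ W is the orthogonal projection of f onto W. Writing g = a_0 + a_1 x + a_2 x^2, the coefficients solve the normal equations G · a = b where
  G_{ij} = <φ_i, φ_j> and b_i = <f, φ_i>, with φ_0 = 1, φ_1 = x, φ_2 = x^2.
G =
  [2, 0, 2/3]
  [0, 2/3, 0]
  [2/3, 0, 2/5],
b = (-20/3, -26/15, -12/5).
Solving gives a_0 = -3, a_1 = -13/5, a_2 = -1, so
  g(x) = -x^2 - 13*x/5 - 3.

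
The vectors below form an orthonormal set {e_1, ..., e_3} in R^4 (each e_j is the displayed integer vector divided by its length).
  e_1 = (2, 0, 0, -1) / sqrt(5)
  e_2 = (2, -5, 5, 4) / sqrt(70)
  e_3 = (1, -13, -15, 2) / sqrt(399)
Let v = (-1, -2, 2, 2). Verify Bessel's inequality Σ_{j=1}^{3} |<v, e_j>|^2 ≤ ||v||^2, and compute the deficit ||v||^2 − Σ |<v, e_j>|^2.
Σ |<v, e_j>|^2 = 733/57; ||v||^2 = 13; deficit = 8/57

Write each e_j = u_j / sqrt(<u_j, u_j>) where u_j is the displayed integer vector. Then <v, e_j> = <v, u_j> / sqrt(<u_j, u_j>), so |<v, e_j>|^2 = <v, u_j>^2 / <u_j, u_j>.
Coefficients: <v, e_1> = -4/sqrt(5), <v, e_2> = 26/sqrt(70), <v, e_3> = -1/sqrt(399).
Square and sum: Σ |<v, e_j>|^2 = 733/57.
Compute ||v||^2 = v·v = 13.
Deficit = 13 − 733/57 = 8/57 ≥ 0, confirming Bessel's inequality. (The deficit equals ||v − Σ <v,e_j> e_j||^2, the squared distance from v to span{e_j}.)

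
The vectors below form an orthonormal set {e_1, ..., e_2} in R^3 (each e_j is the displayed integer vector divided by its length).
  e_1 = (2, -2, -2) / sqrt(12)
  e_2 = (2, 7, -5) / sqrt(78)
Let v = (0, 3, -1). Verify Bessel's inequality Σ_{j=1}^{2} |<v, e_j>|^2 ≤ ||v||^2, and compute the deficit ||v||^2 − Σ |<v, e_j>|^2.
Σ |<v, e_j>|^2 = 10; ||v||^2 = 10; deficit = 0

Write each e_j = u_j / sqrt(<u_j, u_j>) where u_j is the displayed integer vector. Then <v, e_j> = <v, u_j> / sqrt(<u_j, u_j>), so |<v, e_j>|^2 = <v, u_j>^2 / <u_j, u_j>.
Coefficients: <v, e_1> = -4/sqrt(12), <v, e_2> = 26/sqrt(78).
Square and sum: Σ |<v, e_j>|^2 = 10.
Compute ||v||^2 = v·v = 10.
Deficit = 10 − 10 = 0 ≥ 0, confirming Bessel's inequality. (The deficit equals ||v − Σ <v,e_j> e_j||^2, the squared distance from v to span{e_j}.)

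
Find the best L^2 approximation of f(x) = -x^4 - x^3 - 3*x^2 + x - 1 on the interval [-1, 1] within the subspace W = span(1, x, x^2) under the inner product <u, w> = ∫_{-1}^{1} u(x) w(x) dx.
g(x) = -27*x^2/7 + 2*x/5 - 32/35

The best approximation g ∈ W is the orthogonal projection of f onto W. Writing g = a_0 + a_1 x + a_2 x^2, the coefficients solve the normal equations G · a = b where
  G_{ij} = <φ_i, φ_j> and b_i = <f, φ_i>, with φ_0 = 1, φ_1 = x, φ_2 = x^2.
G =
  [2, 0, 2/3]
  [0, 2/3, 0]
  [2/3, 0, 2/5],
b = (-22/5, 4/15, -226/105).
Solving gives a_0 = -32/35, a_1 = 2/5, a_2 = -27/7, so
  g(x) = -27*x^2/7 + 2*x/5 - 32/35.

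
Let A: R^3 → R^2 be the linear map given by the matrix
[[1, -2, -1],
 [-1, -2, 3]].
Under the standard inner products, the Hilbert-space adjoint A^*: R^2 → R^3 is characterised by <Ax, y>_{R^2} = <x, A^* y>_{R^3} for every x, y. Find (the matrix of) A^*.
A^* = A^T =
[[1, -1],
 [-2, -2],
 [-1, 3]]

For real matrices with standard dot products, the defining identity <Ax, y> = <x, A^* y> gives (Ax)^T y = x^T (A^*) y, i.e. x^T A^T y = x^T (A^*) y. Since this holds for all x, y, we must have A^* = A^T. Therefore
A^* =
[[1, -1],
 [-2, -2],
 [-1, 3]].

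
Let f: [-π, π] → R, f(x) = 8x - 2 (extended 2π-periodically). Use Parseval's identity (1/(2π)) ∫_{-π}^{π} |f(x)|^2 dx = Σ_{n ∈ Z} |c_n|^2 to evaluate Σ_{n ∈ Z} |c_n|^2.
Σ |c_n|^2 = 64π^2/3 + 4

Expand and integrate term by term over [-π, π]:
  ∫ (8x)^2 dx = 64·(2π^3/3); ∫ 2·8·(-2)·x dx = 0 (odd integrand); ∫ (-2)^2 dx = 4·2π.
So (1/(2π)) ∫_{-π}^{π} (8x - 2)^2 dx = 64π^2/3 + 4 = 64π^2/3 + 4.
Parseval ⇒ Σ |c_n|^2 = 64π^2/3 + 4.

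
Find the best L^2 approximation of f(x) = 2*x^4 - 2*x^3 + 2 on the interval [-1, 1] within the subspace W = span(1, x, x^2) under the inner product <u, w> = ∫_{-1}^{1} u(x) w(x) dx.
g(x) = 12*x^2/7 - 6*x/5 + 64/35

The best approximation g ∈ W is the orthogonal projection of f onto W. Writing g = a_0 + a_1 x + a_2 x^2, the coefficients solve the normal equations G · a = b where
  G_{ij} = <φ_i, φ_j> and b_i = <f, φ_i>, with φ_0 = 1, φ_1 = x, φ_2 = x^2.
G =
  [2, 0, 2/3]
  [0, 2/3, 0]
  [2/3, 0, 2/5],
b = (24/5, -4/5, 40/21).
Solving gives a_0 = 64/35, a_1 = -6/5, a_2 = 12/7, so
  g(x) = 12*x^2/7 - 6*x/5 + 64/35.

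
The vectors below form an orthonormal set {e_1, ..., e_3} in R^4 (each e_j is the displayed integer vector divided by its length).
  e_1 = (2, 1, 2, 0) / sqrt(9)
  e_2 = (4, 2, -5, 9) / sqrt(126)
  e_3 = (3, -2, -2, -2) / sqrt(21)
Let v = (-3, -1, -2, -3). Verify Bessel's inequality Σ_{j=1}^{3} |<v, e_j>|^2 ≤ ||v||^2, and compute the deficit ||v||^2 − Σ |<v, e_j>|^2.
Σ |<v, e_j>|^2 = 43/2; ||v||^2 = 23; deficit = 3/2

Write each e_j = u_j / sqrt(<u_j, u_j>) where u_j is the displayed integer vector. Then <v, e_j> = <v, u_j> / sqrt(<u_j, u_j>), so |<v, e_j>|^2 = <v, u_j>^2 / <u_j, u_j>.
Coefficients: <v, e_1> = -11/sqrt(9), <v, e_2> = -31/sqrt(126), <v, e_3> = 3/sqrt(21).
Square and sum: Σ |<v, e_j>|^2 = 43/2.
Compute ||v||^2 = v·v = 23.
Deficit = 23 − 43/2 = 3/2 ≥ 0, confirming Bessel's inequality. (The deficit equals ||v − Σ <v,e_j> e_j||^2, the squared distance from v to span{e_j}.)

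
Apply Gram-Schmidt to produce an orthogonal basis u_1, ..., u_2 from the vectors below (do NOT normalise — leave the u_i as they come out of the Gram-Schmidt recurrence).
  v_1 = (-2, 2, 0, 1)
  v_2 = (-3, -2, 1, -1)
Orthogonal basis:
  u_1 = (-2, 2, 0, 1)
  u_2 = (-25/9, -20/9, 1, -10/9)

Apply the Gram-Schmidt recurrence
  u_1 = v_1
  u_i = v_i − Σ_{j<i} ((v_i · u_j) / (u_j · u_j)) · u_j.

Step by step this gives:
  u_1 = (-2, 2, 0, 1)
  u_2 = (-25/9, -20/9, 1, -10/9)

Orthogonality check:
  u_2 · u_1 = 0 (should be 0)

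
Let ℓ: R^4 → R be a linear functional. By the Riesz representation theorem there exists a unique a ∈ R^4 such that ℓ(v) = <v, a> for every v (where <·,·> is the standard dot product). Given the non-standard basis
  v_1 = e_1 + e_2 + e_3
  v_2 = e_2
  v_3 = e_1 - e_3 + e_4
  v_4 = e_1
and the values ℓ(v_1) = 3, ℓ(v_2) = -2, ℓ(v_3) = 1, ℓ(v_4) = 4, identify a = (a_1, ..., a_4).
a = (4, -2, 1, -2)

Write a = (a_1, ..., a_4) in the standard basis. For each basis vector v_i, ℓ(v_i) = <v_i, a> is a linear equation in the a_j's. Collect the n equations into a matrix system V a = ℓ, where row i of V is v_i (expressed in the standard basis). Since V is invertible (lower-triangular with 1s on the diagonal, up to permutation), solve by back-substitution:
  V =
[[1, 1, 1, 0],
 [0, 1, 0, 0],
 [1, 0, -1, 1],
 [1, 0, 0, 0]]
  V a = (3, -2, 1, 4)
Solving gives a = (4, -2, 1, -2).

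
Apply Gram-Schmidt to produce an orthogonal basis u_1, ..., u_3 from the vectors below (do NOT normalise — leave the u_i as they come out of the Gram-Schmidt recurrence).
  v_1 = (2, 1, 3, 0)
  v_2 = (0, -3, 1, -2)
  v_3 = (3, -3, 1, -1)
Orthogonal basis:
  u_1 = (2, 1, 3, 0)
  u_2 = (0, -3, 1, -2)
  u_3 = (15/7, -6/7, -8/7, 5/7)

Apply the Gram-Schmidt recurrence
  u_1 = v_1
  u_i = v_i − Σ_{j<i} ((v_i · u_j) / (u_j · u_j)) · u_j.

Step by step this gives:
  u_1 = (2, 1, 3, 0)
  u_2 = (0, -3, 1, -2)
  u_3 = (15/7, -6/7, -8/7, 5/7)

Orthogonality check:
  u_2 · u_1 = 0 (should be 0)
  u_3 · u_1 = 0 (should be 0)
  u_3 · u_2 = 0 (should be 0)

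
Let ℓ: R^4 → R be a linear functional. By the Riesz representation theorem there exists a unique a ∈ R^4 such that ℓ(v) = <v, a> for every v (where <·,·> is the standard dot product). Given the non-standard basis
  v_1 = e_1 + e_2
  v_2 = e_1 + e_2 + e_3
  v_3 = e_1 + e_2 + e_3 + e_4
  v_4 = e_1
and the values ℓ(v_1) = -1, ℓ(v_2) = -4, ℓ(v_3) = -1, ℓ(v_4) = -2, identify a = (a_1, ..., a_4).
a = (-2, 1, -3, 3)

Write a = (a_1, ..., a_4) in the standard basis. For each basis vector v_i, ℓ(v_i) = <v_i, a> is a linear equation in the a_j's. Collect the n equations into a matrix system V a = ℓ, where row i of V is v_i (expressed in the standard basis). Since V is invertible (lower-triangular with 1s on the diagonal, up to permutation), solve by back-substitution:
  V =
[[1, 1, 0, 0],
 [1, 1, 1, 0],
 [1, 1, 1, 1],
 [1, 0, 0, 0]]
  V a = (-1, -4, -1, -2)
Solving gives a = (-2, 1, -3, 3).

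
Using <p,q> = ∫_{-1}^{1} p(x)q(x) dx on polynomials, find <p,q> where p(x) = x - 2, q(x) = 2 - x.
<p,q> = -26/3

Expand the product: p(x)·q(x) = -x^2 + 4*x - 4.
∫_{-1}^{1} of each monomial x^k gives [2/(k+1) if k even, 0 if k odd]. Integrating term-by-term (or equivalently evaluating the antiderivative F(x) = -x^3/3 + 2*x^2 - 4*x at the endpoints):
  F(1) − F(−1) = -7/3 − (19/3) = -26/3.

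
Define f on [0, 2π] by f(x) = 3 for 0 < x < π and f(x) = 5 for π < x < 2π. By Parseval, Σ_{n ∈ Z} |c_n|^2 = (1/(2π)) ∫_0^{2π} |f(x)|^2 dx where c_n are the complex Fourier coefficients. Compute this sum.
Σ |c_n|^2 = 17

Parseval equates the L^2 energy of f (normalised by 1/(2π)) with the ℓ^2 sum of its Fourier coefficients: (1/(2π)) ∫_0^{2π} |f|^2 = Σ |c_n|^2.
Compute the left side: (1/(2π)) [∫_0^π 3^2 dx + ∫_π^{2π} 5^2 dx] = (1/(2π)) · (9π + 25π) = (9 + 25)/2 = 17.
So Σ_{n ∈ Z} |c_n|^2 = 17.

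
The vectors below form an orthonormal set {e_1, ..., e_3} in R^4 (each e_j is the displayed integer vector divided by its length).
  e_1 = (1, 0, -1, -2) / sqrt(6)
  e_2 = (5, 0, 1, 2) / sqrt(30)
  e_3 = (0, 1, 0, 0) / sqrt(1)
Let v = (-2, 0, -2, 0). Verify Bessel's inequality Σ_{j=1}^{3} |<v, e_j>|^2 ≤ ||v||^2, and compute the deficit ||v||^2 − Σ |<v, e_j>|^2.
Σ |<v, e_j>|^2 = 24/5; ||v||^2 = 8; deficit = 16/5

Write each e_j = u_j / sqrt(<u_j, u_j>) where u_j is the displayed integer vector. Then <v, e_j> = <v, u_j> / sqrt(<u_j, u_j>), so |<v, e_j>|^2 = <v, u_j>^2 / <u_j, u_j>.
Coefficients: <v, e_1> = 0/sqrt(6), <v, e_2> = -12/sqrt(30), <v, e_3> = 0/sqrt(1).
Square and sum: Σ |<v, e_j>|^2 = 24/5.
Compute ||v||^2 = v·v = 8.
Deficit = 8 − 24/5 = 16/5 ≥ 0, confirming Bessel's inequality. (The deficit equals ||v − Σ <v,e_j> e_j||^2, the squared distance from v to span{e_j}.)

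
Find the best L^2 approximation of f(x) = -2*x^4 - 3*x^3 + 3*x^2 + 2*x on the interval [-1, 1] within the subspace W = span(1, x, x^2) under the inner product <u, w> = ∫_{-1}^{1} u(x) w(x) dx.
g(x) = 9*x^2/7 + x/5 + 6/35

The best approximation g ∈ W is the orthogonal projection of f onto W. Writing g = a_0 + a_1 x + a_2 x^2, the coefficients solve the normal equations G · a = b where
  G_{ij} = <φ_i, φ_j> and b_i = <f, φ_i>, with φ_0 = 1, φ_1 = x, φ_2 = x^2.
G =
  [2, 0, 2/3]
  [0, 2/3, 0]
  [2/3, 0, 2/5],
b = (6/5, 2/15, 22/35).
Solving gives a_0 = 6/35, a_1 = 1/5, a_2 = 9/7, so
  g(x) = 9*x^2/7 + x/5 + 6/35.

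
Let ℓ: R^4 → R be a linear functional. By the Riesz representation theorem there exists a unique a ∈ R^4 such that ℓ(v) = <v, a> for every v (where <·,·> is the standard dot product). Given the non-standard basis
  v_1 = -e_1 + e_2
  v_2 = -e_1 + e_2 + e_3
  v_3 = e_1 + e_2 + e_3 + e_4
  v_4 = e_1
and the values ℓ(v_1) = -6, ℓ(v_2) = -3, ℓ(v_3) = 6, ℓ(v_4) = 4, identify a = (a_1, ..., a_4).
a = (4, -2, 3, 1)

Write a = (a_1, ..., a_4) in the standard basis. For each basis vector v_i, ℓ(v_i) = <v_i, a> is a linear equation in the a_j's. Collect the n equations into a matrix system V a = ℓ, where row i of V is v_i (expressed in the standard basis). Since V is invertible (lower-triangular with 1s on the diagonal, up to permutation), solve by back-substitution:
  V =
[[-1, 1, 0, 0],
 [-1, 1, 1, 0],
 [1, 1, 1, 1],
 [1, 0, 0, 0]]
  V a = (-6, -3, 6, 4)
Solving gives a = (4, -2, 3, 1).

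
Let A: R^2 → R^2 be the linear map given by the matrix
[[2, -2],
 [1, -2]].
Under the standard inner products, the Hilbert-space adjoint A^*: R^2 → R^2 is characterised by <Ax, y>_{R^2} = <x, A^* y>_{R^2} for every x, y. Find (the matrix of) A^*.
A^* = A^T =
[[2, 1],
 [-2, -2]]

For real matrices with standard dot products, the defining identity <Ax, y> = <x, A^* y> gives (Ax)^T y = x^T (A^*) y, i.e. x^T A^T y = x^T (A^*) y. Since this holds for all x, y, we must have A^* = A^T. Therefore
A^* =
[[2, 1],
 [-2, -2]].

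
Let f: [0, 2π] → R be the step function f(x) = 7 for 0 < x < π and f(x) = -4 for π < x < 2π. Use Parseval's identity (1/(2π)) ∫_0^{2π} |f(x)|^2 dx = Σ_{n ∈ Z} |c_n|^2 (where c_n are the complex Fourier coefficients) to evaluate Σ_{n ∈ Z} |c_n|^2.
Σ |c_n|^2 = 65/2

Parseval equates the L^2 energy of f (normalised by 1/(2π)) with the ℓ^2 sum of its Fourier coefficients: (1/(2π)) ∫_0^{2π} |f|^2 = Σ |c_n|^2.
Compute the left side: (1/(2π)) [∫_0^π 7^2 dx + ∫_π^{2π} (-4)^2 dx] = (1/(2π)) · (49π + 16π) = (49 + 16)/2 = 65/2.
So Σ_{n ∈ Z} |c_n|^2 = 65/2.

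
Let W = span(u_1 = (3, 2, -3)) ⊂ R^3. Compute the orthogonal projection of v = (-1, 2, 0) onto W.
proj_W(v) = (3/22, 1/11, -3/22)

Set up U = [u_1 | ... | u_1] ∈ R^(3×1). The projector onto W = col(U) is P = U (U^T U)^(-1) U^T.
Compute U^T U =
  [22],
and U^T v = (1).
Solve U^T U · c = U^T v for the coefficients: c = (1/22). The projection is proj_W(v) = U c.
Check: (v - proj_W(v)) · u_1 = 0  (should be 0).
Result: proj_W(v) = (3/22, 1/11, -3/22).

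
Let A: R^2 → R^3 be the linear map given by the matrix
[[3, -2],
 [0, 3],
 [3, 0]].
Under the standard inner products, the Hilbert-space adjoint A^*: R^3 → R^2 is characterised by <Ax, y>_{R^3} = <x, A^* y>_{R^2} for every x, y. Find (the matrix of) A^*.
A^* = A^T =
[[3, 0, 3],
 [-2, 3, 0]]

For real matrices with standard dot products, the defining identity <Ax, y> = <x, A^* y> gives (Ax)^T y = x^T (A^*) y, i.e. x^T A^T y = x^T (A^*) y. Since this holds for all x, y, we must have A^* = A^T. Therefore
A^* =
[[3, 0, 3],
 [-2, 3, 0]].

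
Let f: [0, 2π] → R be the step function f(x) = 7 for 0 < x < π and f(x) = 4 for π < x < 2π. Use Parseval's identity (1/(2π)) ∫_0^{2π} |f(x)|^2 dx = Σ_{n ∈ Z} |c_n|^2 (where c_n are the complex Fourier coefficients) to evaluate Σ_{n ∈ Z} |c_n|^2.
Σ |c_n|^2 = 65/2

Parseval equates the L^2 energy of f (normalised by 1/(2π)) with the ℓ^2 sum of its Fourier coefficients: (1/(2π)) ∫_0^{2π} |f|^2 = Σ |c_n|^2.
Compute the left side: (1/(2π)) [∫_0^π 7^2 dx + ∫_π^{2π} 4^2 dx] = (1/(2π)) · (49π + 16π) = (49 + 16)/2 = 65/2.
So Σ_{n ∈ Z} |c_n|^2 = 65/2.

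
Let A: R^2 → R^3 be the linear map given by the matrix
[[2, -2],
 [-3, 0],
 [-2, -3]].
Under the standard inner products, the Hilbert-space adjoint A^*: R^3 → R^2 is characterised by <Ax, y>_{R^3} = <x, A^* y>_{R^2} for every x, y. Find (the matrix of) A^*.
A^* = A^T =
[[2, -3, -2],
 [-2, 0, -3]]

For real matrices with standard dot products, the defining identity <Ax, y> = <x, A^* y> gives (Ax)^T y = x^T (A^*) y, i.e. x^T A^T y = x^T (A^*) y. Since this holds for all x, y, we must have A^* = A^T. Therefore
A^* =
[[2, -3, -2],
 [-2, 0, -3]].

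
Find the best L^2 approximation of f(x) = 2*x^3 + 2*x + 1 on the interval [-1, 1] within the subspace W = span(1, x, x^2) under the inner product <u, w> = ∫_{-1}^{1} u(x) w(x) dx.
g(x) = 16*x/5 + 1

The best approximation g ∈ W is the orthogonal projection of f onto W. Writing g = a_0 + a_1 x + a_2 x^2, the coefficients solve the normal equations G · a = b where
  G_{ij} = <φ_i, φ_j> and b_i = <f, φ_i>, with φ_0 = 1, φ_1 = x, φ_2 = x^2.
G =
  [2, 0, 2/3]
  [0, 2/3, 0]
  [2/3, 0, 2/5],
b = (2, 32/15, 2/3).
Solving gives a_0 = 1, a_1 = 16/5, a_2 = 0, so
  g(x) = 16*x/5 + 1.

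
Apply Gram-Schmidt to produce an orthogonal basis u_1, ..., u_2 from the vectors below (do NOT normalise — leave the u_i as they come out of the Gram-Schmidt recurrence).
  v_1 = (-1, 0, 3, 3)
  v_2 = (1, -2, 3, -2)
Orthogonal basis:
  u_1 = (-1, 0, 3, 3)
  u_2 = (21/19, -2, 51/19, -44/19)

Apply the Gram-Schmidt recurrence
  u_1 = v_1
  u_i = v_i − Σ_{j<i} ((v_i · u_j) / (u_j · u_j)) · u_j.

Step by step this gives:
  u_1 = (-1, 0, 3, 3)
  u_2 = (21/19, -2, 51/19, -44/19)

Orthogonality check:
  u_2 · u_1 = 0 (should be 0)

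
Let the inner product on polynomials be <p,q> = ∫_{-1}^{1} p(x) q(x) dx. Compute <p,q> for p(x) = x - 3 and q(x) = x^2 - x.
<p,q> = -8/3

Expand the product: p(x)·q(x) = x^3 - 4*x^2 + 3*x.
∫_{-1}^{1} of each monomial x^k gives [2/(k+1) if k even, 0 if k odd]. Integrating term-by-term (or equivalently evaluating the antiderivative F(x) = x^4/4 - 4*x^3/3 + 3*x^2/2 at the endpoints):
  F(1) − F(−1) = 5/12 − (37/12) = -8/3.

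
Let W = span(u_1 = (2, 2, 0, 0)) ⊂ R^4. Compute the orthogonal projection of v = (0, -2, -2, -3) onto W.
proj_W(v) = (-1, -1, 0, 0)

Set up U = [u_1 | ... | u_1] ∈ R^(4×1). The projector onto W = col(U) is P = U (U^T U)^(-1) U^T.
Compute U^T U =
  [8],
and U^T v = (-4).
Solve U^T U · c = U^T v for the coefficients: c = (-1/2). The projection is proj_W(v) = U c.
Check: (v - proj_W(v)) · u_1 = 0  (should be 0).
Result: proj_W(v) = (-1, -1, 0, 0).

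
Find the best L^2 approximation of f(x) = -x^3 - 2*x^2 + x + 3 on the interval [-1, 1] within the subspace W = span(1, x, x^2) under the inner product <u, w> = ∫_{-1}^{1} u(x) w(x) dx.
g(x) = -2*x^2 + 2*x/5 + 3

The best approximation g ∈ W is the orthogonal projection of f onto W. Writing g = a_0 + a_1 x + a_2 x^2, the coefficients solve the normal equations G · a = b where
  G_{ij} = <φ_i, φ_j> and b_i = <f, φ_i>, with φ_0 = 1, φ_1 = x, φ_2 = x^2.
G =
  [2, 0, 2/3]
  [0, 2/3, 0]
  [2/3, 0, 2/5],
b = (14/3, 4/15, 6/5).
Solving gives a_0 = 3, a_1 = 2/5, a_2 = -2, so
  g(x) = -2*x^2 + 2*x/5 + 3.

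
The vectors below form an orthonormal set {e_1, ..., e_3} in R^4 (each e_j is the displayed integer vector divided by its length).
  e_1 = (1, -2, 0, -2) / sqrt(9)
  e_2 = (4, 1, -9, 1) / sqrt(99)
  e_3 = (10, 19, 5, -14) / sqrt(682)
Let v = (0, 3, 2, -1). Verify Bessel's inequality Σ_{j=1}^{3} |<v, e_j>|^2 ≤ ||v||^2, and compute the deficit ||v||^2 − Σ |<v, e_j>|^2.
Σ |<v, e_j>|^2 = 867/62; ||v||^2 = 14; deficit = 1/62

Write each e_j = u_j / sqrt(<u_j, u_j>) where u_j is the displayed integer vector. Then <v, e_j> = <v, u_j> / sqrt(<u_j, u_j>), so |<v, e_j>|^2 = <v, u_j>^2 / <u_j, u_j>.
Coefficients: <v, e_1> = -4/sqrt(9), <v, e_2> = -16/sqrt(99), <v, e_3> = 81/sqrt(682).
Square and sum: Σ |<v, e_j>|^2 = 867/62.
Compute ||v||^2 = v·v = 14.
Deficit = 14 − 867/62 = 1/62 ≥ 0, confirming Bessel's inequality. (The deficit equals ||v − Σ <v,e_j> e_j||^2, the squared distance from v to span{e_j}.)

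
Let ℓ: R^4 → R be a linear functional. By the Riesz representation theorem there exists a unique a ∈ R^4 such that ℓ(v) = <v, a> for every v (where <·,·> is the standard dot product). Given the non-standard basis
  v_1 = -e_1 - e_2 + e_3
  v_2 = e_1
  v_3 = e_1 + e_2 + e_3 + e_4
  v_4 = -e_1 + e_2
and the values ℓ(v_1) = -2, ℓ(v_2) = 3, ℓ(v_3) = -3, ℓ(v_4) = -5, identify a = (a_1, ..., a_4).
a = (3, -2, -1, -3)

Write a = (a_1, ..., a_4) in the standard basis. For each basis vector v_i, ℓ(v_i) = <v_i, a> is a linear equation in the a_j's. Collect the n equations into a matrix system V a = ℓ, where row i of V is v_i (expressed in the standard basis). Since V is invertible (lower-triangular with 1s on the diagonal, up to permutation), solve by back-substitution:
  V =
[[-1, -1, 1, 0],
 [1, 0, 0, 0],
 [1, 1, 1, 1],
 [-1, 1, 0, 0]]
  V a = (-2, 3, -3, -5)
Solving gives a = (3, -2, -1, -3).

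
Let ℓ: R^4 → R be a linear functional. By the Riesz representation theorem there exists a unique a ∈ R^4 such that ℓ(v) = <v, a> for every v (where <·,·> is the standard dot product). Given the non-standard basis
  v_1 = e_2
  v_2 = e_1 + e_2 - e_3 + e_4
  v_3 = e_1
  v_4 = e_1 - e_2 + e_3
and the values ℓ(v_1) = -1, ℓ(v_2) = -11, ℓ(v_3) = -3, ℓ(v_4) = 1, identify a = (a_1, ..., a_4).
a = (-3, -1, 3, -4)

Write a = (a_1, ..., a_4) in the standard basis. For each basis vector v_i, ℓ(v_i) = <v_i, a> is a linear equation in the a_j's. Collect the n equations into a matrix system V a = ℓ, where row i of V is v_i (expressed in the standard basis). Since V is invertible (lower-triangular with 1s on the diagonal, up to permutation), solve by back-substitution:
  V =
[[0, 1, 0, 0],
 [1, 1, -1, 1],
 [1, 0, 0, 0],
 [1, -1, 1, 0]]
  V a = (-1, -11, -3, 1)
Solving gives a = (-3, -1, 3, -4).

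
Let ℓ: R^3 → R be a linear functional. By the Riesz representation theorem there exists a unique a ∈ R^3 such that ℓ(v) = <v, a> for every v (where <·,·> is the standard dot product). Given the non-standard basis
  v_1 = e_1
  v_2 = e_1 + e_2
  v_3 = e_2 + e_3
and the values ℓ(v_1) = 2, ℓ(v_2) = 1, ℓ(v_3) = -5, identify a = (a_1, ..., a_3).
a = (2, -1, -4)

Write a = (a_1, ..., a_3) in the standard basis. For each basis vector v_i, ℓ(v_i) = <v_i, a> is a linear equation in the a_j's. Collect the n equations into a matrix system V a = ℓ, where row i of V is v_i (expressed in the standard basis). Since V is invertible (lower-triangular with 1s on the diagonal, up to permutation), solve by back-substitution:
  V =
[[1, 0, 0],
 [1, 1, 0],
 [0, 1, 1]]
  V a = (2, 1, -5)
Solving gives a = (2, -1, -4).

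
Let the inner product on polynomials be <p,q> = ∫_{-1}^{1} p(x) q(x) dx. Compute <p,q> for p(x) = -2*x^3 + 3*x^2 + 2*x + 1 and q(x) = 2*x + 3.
<p,q> = 196/15

Expand the product: p(x)·q(x) = -4*x^4 + 13*x^2 + 8*x + 3.
∫_{-1}^{1} of each monomial x^k gives [2/(k+1) if k even, 0 if k odd]. Integrating term-by-term (or equivalently evaluating the antiderivative F(x) = -4*x^5/5 + 13*x^3/3 + 4*x^2 + 3*x at the endpoints):
  F(1) − F(−1) = 158/15 − (-38/15) = 196/15.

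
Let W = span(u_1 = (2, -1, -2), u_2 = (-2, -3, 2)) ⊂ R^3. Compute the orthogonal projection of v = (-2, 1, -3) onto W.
proj_W(v) = (1/2, 1, -1/2)

Set up U = [u_1 | ... | u_2] ∈ R^(3×2). The projector onto W = col(U) is P = U (U^T U)^(-1) U^T.
Compute U^T U =
  [9, -5]
  [-5, 17],
and U^T v = (1, -5).
Solve U^T U · c = U^T v for the coefficients: c = (-1/16, -5/16). The projection is proj_W(v) = U c.
Check: (v - proj_W(v)) · u_1 = 0  (should be 0).
Check: (v - proj_W(v)) · u_2 = 0  (should be 0).
Result: proj_W(v) = (1/2, 1, -1/2).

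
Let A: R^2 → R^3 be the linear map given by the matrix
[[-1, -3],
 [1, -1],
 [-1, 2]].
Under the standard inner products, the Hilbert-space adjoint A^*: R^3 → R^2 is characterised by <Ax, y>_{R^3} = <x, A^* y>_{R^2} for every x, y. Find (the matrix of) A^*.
A^* = A^T =
[[-1, 1, -1],
 [-3, -1, 2]]

For real matrices with standard dot products, the defining identity <Ax, y> = <x, A^* y> gives (Ax)^T y = x^T (A^*) y, i.e. x^T A^T y = x^T (A^*) y. Since this holds for all x, y, we must have A^* = A^T. Therefore
A^* =
[[-1, 1, -1],
 [-3, -1, 2]].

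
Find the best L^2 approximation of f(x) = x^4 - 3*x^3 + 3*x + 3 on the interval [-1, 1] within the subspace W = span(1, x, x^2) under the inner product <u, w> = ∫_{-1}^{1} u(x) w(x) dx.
g(x) = 6*x^2/7 + 6*x/5 + 102/35

The best approximation g ∈ W is the orthogonal projection of f onto W. Writing g = a_0 + a_1 x + a_2 x^2, the coefficients solve the normal equations G · a = b where
  G_{ij} = <φ_i, φ_j> and b_i = <f, φ_i>, with φ_0 = 1, φ_1 = x, φ_2 = x^2.
G =
  [2, 0, 2/3]
  [0, 2/3, 0]
  [2/3, 0, 2/5],
b = (32/5, 4/5, 16/7).
Solving gives a_0 = 102/35, a_1 = 6/5, a_2 = 6/7, so
  g(x) = 6*x^2/7 + 6*x/5 + 102/35.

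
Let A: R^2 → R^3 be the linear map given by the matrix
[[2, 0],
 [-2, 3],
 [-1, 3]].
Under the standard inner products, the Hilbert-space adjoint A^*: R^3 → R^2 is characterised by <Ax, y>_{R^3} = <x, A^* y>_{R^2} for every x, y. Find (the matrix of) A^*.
A^* = A^T =
[[2, -2, -1],
 [0, 3, 3]]

For real matrices with standard dot products, the defining identity <Ax, y> = <x, A^* y> gives (Ax)^T y = x^T (A^*) y, i.e. x^T A^T y = x^T (A^*) y. Since this holds for all x, y, we must have A^* = A^T. Therefore
A^* =
[[2, -2, -1],
 [0, 3, 3]].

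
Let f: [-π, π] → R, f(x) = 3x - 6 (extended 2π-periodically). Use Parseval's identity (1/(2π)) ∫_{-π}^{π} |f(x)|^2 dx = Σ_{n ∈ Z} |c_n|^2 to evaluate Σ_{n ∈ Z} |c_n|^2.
Σ |c_n|^2 = 3π^2 + 36

Expand and integrate term by term over [-π, π]:
  ∫ (3x)^2 dx = 9·(2π^3/3); ∫ 2·3·(-6)·x dx = 0 (odd integrand); ∫ (-6)^2 dx = 36·2π.
So (1/(2π)) ∫_{-π}^{π} (3x - 6)^2 dx = 9π^2/3 + 36 = 3π^2 + 36.
Parseval ⇒ Σ |c_n|^2 = 3π^2 + 36.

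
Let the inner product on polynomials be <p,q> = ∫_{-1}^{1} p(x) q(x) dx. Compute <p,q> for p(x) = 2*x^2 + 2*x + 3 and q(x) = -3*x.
<p,q> = -4

Expand the product: p(x)·q(x) = -6*x^3 - 6*x^2 - 9*x.
∫_{-1}^{1} of each monomial x^k gives [2/(k+1) if k even, 0 if k odd]. Integrating term-by-term (or equivalently evaluating the antiderivative F(x) = -3*x^4/2 - 2*x^3 - 9*x^2/2 at the endpoints):
  F(1) − F(−1) = -8 − (-4) = -4.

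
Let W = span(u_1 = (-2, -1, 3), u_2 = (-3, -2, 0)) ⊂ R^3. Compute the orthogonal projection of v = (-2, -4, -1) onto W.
proj_W(v) = (-187/59, -265/118, -141/118)

Set up U = [u_1 | ... | u_2] ∈ R^(3×2). The projector onto W = col(U) is P = U (U^T U)^(-1) U^T.
Compute U^T U =
  [14, 8]
  [8, 13],
and U^T v = (5, 14).
Solve U^T U · c = U^T v for the coefficients: c = (-47/118, 78/59). The projection is proj_W(v) = U c.
Check: (v - proj_W(v)) · u_1 = 0  (should be 0).
Check: (v - proj_W(v)) · u_2 = 0  (should be 0).
Result: proj_W(v) = (-187/59, -265/118, -141/118).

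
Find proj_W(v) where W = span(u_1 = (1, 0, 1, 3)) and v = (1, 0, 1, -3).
proj_W(v) = (-7/11, 0, -7/11, -21/11)

Set up U = [u_1 | ... | u_1] ∈ R^(4×1). The projector onto W = col(U) is P = U (U^T U)^(-1) U^T.
Compute U^T U =
  [11],
and U^T v = (-7).
Solve U^T U · c = U^T v for the coefficients: c = (-7/11). The projection is proj_W(v) = U c.
Check: (v - proj_W(v)) · u_1 = 0  (should be 0).
Result: proj_W(v) = (-7/11, 0, -7/11, -21/11).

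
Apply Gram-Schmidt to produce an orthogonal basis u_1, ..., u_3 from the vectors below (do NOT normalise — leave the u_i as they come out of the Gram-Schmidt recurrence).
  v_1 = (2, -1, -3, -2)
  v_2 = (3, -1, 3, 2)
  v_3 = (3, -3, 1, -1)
Orthogonal basis:
  u_1 = (2, -1, -3, -2)
  u_2 = (11/3, -4/3, 2, 4/3)
  u_3 = (-118/189, -295/189, 53/63, -209/189)

Apply the Gram-Schmidt recurrence
  u_1 = v_1
  u_i = v_i − Σ_{j<i} ((v_i · u_j) / (u_j · u_j)) · u_j.

Step by step this gives:
  u_1 = (2, -1, -3, -2)
  u_2 = (11/3, -4/3, 2, 4/3)
  u_3 = (-118/189, -295/189, 53/63, -209/189)

Orthogonality check:
  u_2 · u_1 = 0 (should be 0)
  u_3 · u_1 = 0 (should be 0)
  u_3 · u_2 = 0 (should be 0)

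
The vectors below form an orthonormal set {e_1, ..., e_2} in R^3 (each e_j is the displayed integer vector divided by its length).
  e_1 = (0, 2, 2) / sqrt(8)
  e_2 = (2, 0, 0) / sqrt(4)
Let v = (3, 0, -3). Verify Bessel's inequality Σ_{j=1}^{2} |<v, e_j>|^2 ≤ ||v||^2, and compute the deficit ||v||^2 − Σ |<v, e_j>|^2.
Σ |<v, e_j>|^2 = 27/2; ||v||^2 = 18; deficit = 9/2

Write each e_j = u_j / sqrt(<u_j, u_j>) where u_j is the displayed integer vector. Then <v, e_j> = <v, u_j> / sqrt(<u_j, u_j>), so |<v, e_j>|^2 = <v, u_j>^2 / <u_j, u_j>.
Coefficients: <v, e_1> = -6/sqrt(8), <v, e_2> = 6/sqrt(4).
Square and sum: Σ |<v, e_j>|^2 = 27/2.
Compute ||v||^2 = v·v = 18.
Deficit = 18 − 27/2 = 9/2 ≥ 0, confirming Bessel's inequality. (The deficit equals ||v − Σ <v,e_j> e_j||^2, the squared distance from v to span{e_j}.)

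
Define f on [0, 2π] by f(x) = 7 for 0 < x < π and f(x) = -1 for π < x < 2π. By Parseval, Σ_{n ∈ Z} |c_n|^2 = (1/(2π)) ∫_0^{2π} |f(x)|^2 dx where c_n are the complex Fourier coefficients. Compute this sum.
Σ |c_n|^2 = 25

Parseval equates the L^2 energy of f (normalised by 1/(2π)) with the ℓ^2 sum of its Fourier coefficients: (1/(2π)) ∫_0^{2π} |f|^2 = Σ |c_n|^2.
Compute the left side: (1/(2π)) [∫_0^π 7^2 dx + ∫_π^{2π} (-1)^2 dx] = (1/(2π)) · (49π + 1π) = (49 + 1)/2 = 25.
So Σ_{n ∈ Z} |c_n|^2 = 25.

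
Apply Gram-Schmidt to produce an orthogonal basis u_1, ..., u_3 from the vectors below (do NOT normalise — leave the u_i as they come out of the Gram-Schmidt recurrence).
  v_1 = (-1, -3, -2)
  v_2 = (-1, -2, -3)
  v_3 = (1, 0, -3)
Orthogonal basis:
  u_1 = (-1, -3, -2)
  u_2 = (-1/14, 11/14, -8/7)
  u_3 = (40/27, -8/27, -8/27)

Apply the Gram-Schmidt recurrence
  u_1 = v_1
  u_i = v_i − Σ_{j<i} ((v_i · u_j) / (u_j · u_j)) · u_j.

Step by step this gives:
  u_1 = (-1, -3, -2)
  u_2 = (-1/14, 11/14, -8/7)
  u_3 = (40/27, -8/27, -8/27)

Orthogonality check:
  u_2 · u_1 = 0 (should be 0)
  u_3 · u_1 = 0 (should be 0)
  u_3 · u_2 = 0 (should be 0)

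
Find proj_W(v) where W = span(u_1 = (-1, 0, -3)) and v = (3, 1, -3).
proj_W(v) = (-3/5, 0, -9/5)

Set up U = [u_1 | ... | u_1] ∈ R^(3×1). The projector onto W = col(U) is P = U (U^T U)^(-1) U^T.
Compute U^T U =
  [10],
and U^T v = (6).
Solve U^T U · c = U^T v for the coefficients: c = (3/5). The projection is proj_W(v) = U c.
Check: (v - proj_W(v)) · u_1 = 0  (should be 0).
Result: proj_W(v) = (-3/5, 0, -9/5).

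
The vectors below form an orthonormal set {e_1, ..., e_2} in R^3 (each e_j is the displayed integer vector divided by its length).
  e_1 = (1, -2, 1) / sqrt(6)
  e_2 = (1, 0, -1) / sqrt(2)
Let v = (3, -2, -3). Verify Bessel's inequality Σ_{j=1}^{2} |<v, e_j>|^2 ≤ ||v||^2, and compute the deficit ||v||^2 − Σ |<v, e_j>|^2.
Σ |<v, e_j>|^2 = 62/3; ||v||^2 = 22; deficit = 4/3

Write each e_j = u_j / sqrt(<u_j, u_j>) where u_j is the displayed integer vector. Then <v, e_j> = <v, u_j> / sqrt(<u_j, u_j>), so |<v, e_j>|^2 = <v, u_j>^2 / <u_j, u_j>.
Coefficients: <v, e_1> = 4/sqrt(6), <v, e_2> = 6/sqrt(2).
Square and sum: Σ |<v, e_j>|^2 = 62/3.
Compute ||v||^2 = v·v = 22.
Deficit = 22 − 62/3 = 4/3 ≥ 0, confirming Bessel's inequality. (The deficit equals ||v − Σ <v,e_j> e_j||^2, the squared distance from v to span{e_j}.)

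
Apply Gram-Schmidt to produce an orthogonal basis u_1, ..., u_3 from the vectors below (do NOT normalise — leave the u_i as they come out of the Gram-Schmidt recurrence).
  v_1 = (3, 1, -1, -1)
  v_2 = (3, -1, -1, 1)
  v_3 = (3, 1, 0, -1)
Orthogonal basis:
  u_1 = (3, 1, -1, -1)
  u_2 = (1, -5/3, -1/3, 5/3)
  u_3 = (3/10, 0, 9/10, 0)

Apply the Gram-Schmidt recurrence
  u_1 = v_1
  u_i = v_i − Σ_{j<i} ((v_i · u_j) / (u_j · u_j)) · u_j.

Step by step this gives:
  u_1 = (3, 1, -1, -1)
  u_2 = (1, -5/3, -1/3, 5/3)
  u_3 = (3/10, 0, 9/10, 0)

Orthogonality check:
  u_2 · u_1 = 0 (should be 0)
  u_3 · u_1 = 0 (should be 0)
  u_3 · u_2 = 0 (should be 0)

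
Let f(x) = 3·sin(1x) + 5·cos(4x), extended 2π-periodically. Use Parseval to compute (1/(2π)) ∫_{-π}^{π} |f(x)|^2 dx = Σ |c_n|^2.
Σ |c_n|^2 = 17

Expand |f|^2 and use orthogonality of {sin(nx), cos(mx)} on [-π, π]:
  ∫_{-π}^{π} sin(nx)^2 dx = π, ∫ cos(mx)^2 dx = π, and cross terms integrate to 0.
So ∫_{-π}^{π} f(x)^2 dx = 3^2 · π + 5^2 · π = (9 + 25)π.
Divide by 2π: (9 + 25)/2 = 17.
By Parseval, this equals Σ |c_n|^2.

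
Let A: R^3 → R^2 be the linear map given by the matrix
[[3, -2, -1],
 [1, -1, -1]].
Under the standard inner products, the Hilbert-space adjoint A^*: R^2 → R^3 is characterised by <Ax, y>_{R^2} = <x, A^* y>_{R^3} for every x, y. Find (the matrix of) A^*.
A^* = A^T =
[[3, 1],
 [-2, -1],
 [-1, -1]]

For real matrices with standard dot products, the defining identity <Ax, y> = <x, A^* y> gives (Ax)^T y = x^T (A^*) y, i.e. x^T A^T y = x^T (A^*) y. Since this holds for all x, y, we must have A^* = A^T. Therefore
A^* =
[[3, 1],
 [-2, -1],
 [-1, -1]].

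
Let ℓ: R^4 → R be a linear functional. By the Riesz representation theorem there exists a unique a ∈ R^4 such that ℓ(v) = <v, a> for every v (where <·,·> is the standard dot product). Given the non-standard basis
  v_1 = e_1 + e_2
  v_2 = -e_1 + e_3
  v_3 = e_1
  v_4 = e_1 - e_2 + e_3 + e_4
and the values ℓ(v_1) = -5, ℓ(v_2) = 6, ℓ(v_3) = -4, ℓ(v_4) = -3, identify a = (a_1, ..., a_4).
a = (-4, -1, 2, -2)

Write a = (a_1, ..., a_4) in the standard basis. For each basis vector v_i, ℓ(v_i) = <v_i, a> is a linear equation in the a_j's. Collect the n equations into a matrix system V a = ℓ, where row i of V is v_i (expressed in the standard basis). Since V is invertible (lower-triangular with 1s on the diagonal, up to permutation), solve by back-substitution:
  V =
[[1, 1, 0, 0],
 [-1, 0, 1, 0],
 [1, 0, 0, 0],
 [1, -1, 1, 1]]
  V a = (-5, 6, -4, -3)
Solving gives a = (-4, -1, 2, -2).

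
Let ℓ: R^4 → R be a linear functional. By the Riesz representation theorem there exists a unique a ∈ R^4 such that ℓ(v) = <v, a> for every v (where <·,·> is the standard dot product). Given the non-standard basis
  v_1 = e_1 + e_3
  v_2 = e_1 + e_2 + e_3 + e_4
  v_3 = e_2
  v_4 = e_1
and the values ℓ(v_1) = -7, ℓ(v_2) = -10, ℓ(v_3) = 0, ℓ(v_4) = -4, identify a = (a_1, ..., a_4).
a = (-4, 0, -3, -3)

Write a = (a_1, ..., a_4) in the standard basis. For each basis vector v_i, ℓ(v_i) = <v_i, a> is a linear equation in the a_j's. Collect the n equations into a matrix system V a = ℓ, where row i of V is v_i (expressed in the standard basis). Since V is invertible (lower-triangular with 1s on the diagonal, up to permutation), solve by back-substitution:
  V =
[[1, 0, 1, 0],
 [1, 1, 1, 1],
 [0, 1, 0, 0],
 [1, 0, 0, 0]]
  V a = (-7, -10, 0, -4)
Solving gives a = (-4, 0, -3, -3).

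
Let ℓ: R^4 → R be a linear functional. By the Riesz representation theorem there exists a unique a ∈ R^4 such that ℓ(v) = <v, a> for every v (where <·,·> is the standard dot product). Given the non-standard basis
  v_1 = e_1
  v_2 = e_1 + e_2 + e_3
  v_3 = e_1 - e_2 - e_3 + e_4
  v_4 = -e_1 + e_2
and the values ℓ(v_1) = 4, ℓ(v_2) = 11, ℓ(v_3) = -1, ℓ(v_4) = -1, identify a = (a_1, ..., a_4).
a = (4, 3, 4, 2)

Write a = (a_1, ..., a_4) in the standard basis. For each basis vector v_i, ℓ(v_i) = <v_i, a> is a linear equation in the a_j's. Collect the n equations into a matrix system V a = ℓ, where row i of V is v_i (expressed in the standard basis). Since V is invertible (lower-triangular with 1s on the diagonal, up to permutation), solve by back-substitution:
  V =
[[1, 0, 0, 0],
 [1, 1, 1, 0],
 [1, -1, -1, 1],
 [-1, 1, 0, 0]]
  V a = (4, 11, -1, -1)
Solving gives a = (4, 3, 4, 2).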